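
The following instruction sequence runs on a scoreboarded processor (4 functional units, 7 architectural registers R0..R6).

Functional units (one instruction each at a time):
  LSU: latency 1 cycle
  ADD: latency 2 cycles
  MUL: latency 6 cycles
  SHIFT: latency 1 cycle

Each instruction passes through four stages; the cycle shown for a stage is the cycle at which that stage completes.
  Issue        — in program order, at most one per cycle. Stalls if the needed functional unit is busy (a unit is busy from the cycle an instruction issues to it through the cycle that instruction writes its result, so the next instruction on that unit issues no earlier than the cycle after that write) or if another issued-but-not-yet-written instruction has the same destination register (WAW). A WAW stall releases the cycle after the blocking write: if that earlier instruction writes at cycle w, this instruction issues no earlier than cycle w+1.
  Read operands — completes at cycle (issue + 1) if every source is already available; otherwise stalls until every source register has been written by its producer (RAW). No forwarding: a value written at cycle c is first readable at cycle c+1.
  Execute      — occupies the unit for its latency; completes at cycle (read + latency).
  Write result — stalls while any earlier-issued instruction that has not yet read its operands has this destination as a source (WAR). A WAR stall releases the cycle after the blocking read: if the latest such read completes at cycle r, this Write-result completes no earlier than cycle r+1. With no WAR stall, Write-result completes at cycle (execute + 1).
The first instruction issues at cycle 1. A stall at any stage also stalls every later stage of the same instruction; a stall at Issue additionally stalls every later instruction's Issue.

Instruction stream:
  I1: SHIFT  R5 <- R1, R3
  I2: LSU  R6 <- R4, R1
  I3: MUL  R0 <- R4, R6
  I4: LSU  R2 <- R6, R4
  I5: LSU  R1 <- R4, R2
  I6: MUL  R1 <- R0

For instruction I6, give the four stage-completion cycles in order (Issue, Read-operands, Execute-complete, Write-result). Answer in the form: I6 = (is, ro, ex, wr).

I6 = (14, 15, 21, 22)

cycle 1: I1 issues→SHIFT
cycle 2: I1 reads; I2 issues→LSU
cycle 3: I1 exec-done; I2 reads; I3 issues→MUL
cycle 4: I1 writes R5; I2 exec-done
cycle 5: I2 writes R6
cycle 6: I3 reads; I4 issues→LSU
cycle 7: I4 reads
cycle 8: I4 exec-done
cycle 9: I4 writes R2
cycle 10: I5 issues→LSU
cycle 11: I5 reads
cycle 12: I3 exec-done; I5 exec-done
cycle 13: I3 writes R0; I5 writes R1
cycle 14: I6 issues→MUL
cycle 15: I6 reads
cycle 21: I6 exec-done
cycle 22: I6 writes R1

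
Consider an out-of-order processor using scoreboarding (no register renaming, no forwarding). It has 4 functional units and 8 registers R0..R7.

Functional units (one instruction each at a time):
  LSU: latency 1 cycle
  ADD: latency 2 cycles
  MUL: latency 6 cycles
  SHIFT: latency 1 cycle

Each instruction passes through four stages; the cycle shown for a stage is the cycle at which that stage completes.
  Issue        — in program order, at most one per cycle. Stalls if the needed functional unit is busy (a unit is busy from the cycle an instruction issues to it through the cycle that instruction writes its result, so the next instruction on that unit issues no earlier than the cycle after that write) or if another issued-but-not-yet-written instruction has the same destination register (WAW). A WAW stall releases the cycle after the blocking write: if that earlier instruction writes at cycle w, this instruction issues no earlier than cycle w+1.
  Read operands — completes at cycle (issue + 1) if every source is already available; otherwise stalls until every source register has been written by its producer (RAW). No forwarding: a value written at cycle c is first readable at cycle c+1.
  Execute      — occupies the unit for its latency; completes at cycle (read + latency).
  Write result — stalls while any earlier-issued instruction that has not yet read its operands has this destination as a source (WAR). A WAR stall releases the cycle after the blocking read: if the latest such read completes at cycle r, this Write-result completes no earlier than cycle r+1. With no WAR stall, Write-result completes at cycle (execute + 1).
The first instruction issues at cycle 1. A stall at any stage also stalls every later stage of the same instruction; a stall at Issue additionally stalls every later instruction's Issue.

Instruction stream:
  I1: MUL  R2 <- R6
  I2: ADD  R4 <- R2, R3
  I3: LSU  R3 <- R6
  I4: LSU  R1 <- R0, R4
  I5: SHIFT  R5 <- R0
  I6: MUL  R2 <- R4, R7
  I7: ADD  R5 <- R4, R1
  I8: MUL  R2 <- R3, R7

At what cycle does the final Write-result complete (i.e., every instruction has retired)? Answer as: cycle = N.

cycle = 31

I1: IS=1 RO=2 EX=8 WR=9
I2: IS=2 RO=10 EX=12 WR=13  [RAW R2: wait I1 write@9]
I3: IS=3 RO=4 EX=5 WR=11  [WAR R3: wait I2 read@10]
I4: IS=12 RO=14 EX=15 WR=16  [struct: LSU busy until I3 writes@11; RAW R4: wait I2 write@13]
I5: IS=13 RO=14 EX=15 WR=16
I6: IS=14 RO=15 EX=21 WR=22
I7: IS=17 RO=18 EX=20 WR=21  [WAW R5: wait I5 write@16]
I8: IS=23 RO=24 EX=30 WR=31  [struct: MUL busy until I6 writes@22]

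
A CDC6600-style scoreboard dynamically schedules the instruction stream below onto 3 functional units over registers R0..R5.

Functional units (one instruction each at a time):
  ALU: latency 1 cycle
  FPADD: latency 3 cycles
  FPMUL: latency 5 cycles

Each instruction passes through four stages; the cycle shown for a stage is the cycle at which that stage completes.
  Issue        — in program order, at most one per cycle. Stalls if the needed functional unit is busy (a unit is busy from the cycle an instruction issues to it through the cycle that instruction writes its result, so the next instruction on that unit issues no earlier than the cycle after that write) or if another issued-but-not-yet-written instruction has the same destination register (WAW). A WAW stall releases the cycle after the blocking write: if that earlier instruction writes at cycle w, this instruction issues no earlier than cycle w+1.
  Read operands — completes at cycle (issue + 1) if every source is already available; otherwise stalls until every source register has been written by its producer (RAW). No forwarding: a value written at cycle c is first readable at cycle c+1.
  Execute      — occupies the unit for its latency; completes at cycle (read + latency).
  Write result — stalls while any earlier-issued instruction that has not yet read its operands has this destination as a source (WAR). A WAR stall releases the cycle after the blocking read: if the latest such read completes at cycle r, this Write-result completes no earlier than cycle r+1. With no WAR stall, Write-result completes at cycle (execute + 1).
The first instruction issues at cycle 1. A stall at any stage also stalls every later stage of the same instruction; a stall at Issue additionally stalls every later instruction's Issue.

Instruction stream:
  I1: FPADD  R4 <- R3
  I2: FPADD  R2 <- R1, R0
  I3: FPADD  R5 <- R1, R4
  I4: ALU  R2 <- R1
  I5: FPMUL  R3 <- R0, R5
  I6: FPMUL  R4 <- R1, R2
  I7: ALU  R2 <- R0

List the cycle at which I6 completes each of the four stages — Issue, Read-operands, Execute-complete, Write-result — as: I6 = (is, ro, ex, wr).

t=1  I1 issues→FPADD
t=2  I1 reads
t=5  I1 exec-done
t=6  I1 writes R4
t=7  I2 issues→FPADD
t=8  I2 reads
t=11  I2 exec-done
t=12  I2 writes R2
t=13  I3 issues→FPADD
t=14  I3 reads · I4 issues→ALU
t=15  I4 reads · I5 issues→FPMUL
t=16  I4 exec-done
t=17  I3 exec-done · I4 writes R2
t=18  I3 writes R5
t=19  I5 reads
t=24  I5 exec-done
t=25  I5 writes R3
t=26  I6 issues→FPMUL
t=27  I6 reads · I7 issues→ALU
t=28  I7 reads
t=29  I7 exec-done
t=30  I7 writes R2
t=32  I6 exec-done
t=33  I6 writes R4

I6 = (26, 27, 32, 33)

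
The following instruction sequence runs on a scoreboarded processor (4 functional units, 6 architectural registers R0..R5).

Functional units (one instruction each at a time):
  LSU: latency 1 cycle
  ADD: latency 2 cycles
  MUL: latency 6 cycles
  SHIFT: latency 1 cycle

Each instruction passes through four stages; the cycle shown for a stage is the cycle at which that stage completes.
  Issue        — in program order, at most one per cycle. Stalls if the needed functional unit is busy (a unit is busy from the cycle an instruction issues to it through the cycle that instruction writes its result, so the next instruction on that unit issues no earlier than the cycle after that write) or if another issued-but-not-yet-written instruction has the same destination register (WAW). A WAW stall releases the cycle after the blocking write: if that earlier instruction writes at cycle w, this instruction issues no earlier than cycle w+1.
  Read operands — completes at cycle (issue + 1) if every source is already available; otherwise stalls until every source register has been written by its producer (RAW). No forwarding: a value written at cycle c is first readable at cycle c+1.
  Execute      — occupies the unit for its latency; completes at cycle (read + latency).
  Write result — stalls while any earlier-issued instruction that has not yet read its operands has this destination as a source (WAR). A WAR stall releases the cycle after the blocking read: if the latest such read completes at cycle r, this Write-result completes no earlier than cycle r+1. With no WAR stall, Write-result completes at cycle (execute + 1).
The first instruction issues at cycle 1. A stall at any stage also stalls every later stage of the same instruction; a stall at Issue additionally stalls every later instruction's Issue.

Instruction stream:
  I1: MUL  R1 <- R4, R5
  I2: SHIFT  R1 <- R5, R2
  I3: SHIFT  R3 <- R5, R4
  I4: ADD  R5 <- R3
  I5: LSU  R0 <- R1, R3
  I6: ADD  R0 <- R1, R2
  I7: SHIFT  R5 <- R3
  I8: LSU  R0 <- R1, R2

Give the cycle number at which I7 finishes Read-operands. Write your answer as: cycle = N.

  I1 | 1 | 2 | 8 | 9
  I2 | 10 | 11 | 12 | 13   WAW R1: wait I1 write@9
  I3 | 14 | 15 | 16 | 17   struct: SHIFT busy until I2 writes@13
  I4 | 15 | 18 | 20 | 21   RAW R3: wait I3 write@17
  I5 | 16 | 18 | 19 | 20   RAW R3: wait I3 write@17
  I6 | 22 | 23 | 25 | 26   struct: ADD busy until I4 writes@21
  I7 | 23 | 24 | 25 | 26
  I8 | 27 | 28 | 29 | 30   WAW R0: wait I6 write@26

cycle = 24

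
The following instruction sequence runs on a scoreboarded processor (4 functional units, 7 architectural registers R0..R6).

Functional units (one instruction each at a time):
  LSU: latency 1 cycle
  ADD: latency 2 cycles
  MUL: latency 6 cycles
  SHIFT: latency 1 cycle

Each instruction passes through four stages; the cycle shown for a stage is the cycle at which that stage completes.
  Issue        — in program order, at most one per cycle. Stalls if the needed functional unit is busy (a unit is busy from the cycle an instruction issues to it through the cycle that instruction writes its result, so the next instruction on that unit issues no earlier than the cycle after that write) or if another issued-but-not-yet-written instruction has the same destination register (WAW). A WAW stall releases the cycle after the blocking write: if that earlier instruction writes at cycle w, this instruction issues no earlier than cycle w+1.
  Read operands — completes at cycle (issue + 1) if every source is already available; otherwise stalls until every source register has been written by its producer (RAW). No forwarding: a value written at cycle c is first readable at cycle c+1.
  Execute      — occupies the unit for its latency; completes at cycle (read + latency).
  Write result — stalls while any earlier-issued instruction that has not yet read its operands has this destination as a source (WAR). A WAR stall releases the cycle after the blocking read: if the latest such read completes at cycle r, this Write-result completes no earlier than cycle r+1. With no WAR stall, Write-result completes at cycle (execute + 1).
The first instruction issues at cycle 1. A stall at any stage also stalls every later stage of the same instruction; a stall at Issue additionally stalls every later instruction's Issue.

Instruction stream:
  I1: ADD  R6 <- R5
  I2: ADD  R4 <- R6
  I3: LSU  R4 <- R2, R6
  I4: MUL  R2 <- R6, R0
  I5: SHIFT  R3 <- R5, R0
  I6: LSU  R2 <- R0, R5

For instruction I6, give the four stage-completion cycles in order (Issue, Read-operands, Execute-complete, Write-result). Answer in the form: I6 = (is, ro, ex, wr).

I6 = (21, 22, 23, 24)

I1  is:1  ro:2  ex:4  wr:5
I2  is:6  ro:7  ex:9  wr:10  — struct: ADD busy until I1 writes@5
I3  is:11  ro:12  ex:13  wr:14  — WAW R4: wait I2 write@10
I4  is:12  ro:13  ex:19  wr:20
I5  is:13  ro:14  ex:15  wr:16
I6  is:21  ro:22  ex:23  wr:24  — WAW R2: wait I4 write@20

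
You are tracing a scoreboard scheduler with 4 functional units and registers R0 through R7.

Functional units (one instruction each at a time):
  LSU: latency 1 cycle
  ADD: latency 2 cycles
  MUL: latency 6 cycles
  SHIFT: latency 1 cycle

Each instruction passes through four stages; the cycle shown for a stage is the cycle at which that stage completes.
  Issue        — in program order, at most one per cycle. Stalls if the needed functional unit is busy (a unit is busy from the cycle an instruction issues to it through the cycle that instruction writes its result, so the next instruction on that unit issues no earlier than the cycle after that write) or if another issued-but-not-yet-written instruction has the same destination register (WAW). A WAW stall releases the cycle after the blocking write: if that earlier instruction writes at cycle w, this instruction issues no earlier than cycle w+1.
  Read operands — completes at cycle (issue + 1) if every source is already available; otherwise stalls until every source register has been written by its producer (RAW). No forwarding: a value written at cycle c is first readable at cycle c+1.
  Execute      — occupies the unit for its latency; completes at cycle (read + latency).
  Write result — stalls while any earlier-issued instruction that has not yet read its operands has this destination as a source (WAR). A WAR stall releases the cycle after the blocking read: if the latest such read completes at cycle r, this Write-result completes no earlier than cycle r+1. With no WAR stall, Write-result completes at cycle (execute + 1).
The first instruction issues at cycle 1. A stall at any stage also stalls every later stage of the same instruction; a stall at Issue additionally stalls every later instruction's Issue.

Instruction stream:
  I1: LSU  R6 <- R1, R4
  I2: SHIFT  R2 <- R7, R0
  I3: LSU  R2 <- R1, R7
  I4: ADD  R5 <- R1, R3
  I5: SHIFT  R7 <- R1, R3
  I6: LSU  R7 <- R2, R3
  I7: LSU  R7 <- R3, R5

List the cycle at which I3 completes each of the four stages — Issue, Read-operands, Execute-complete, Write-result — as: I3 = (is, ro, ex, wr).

I1 -> (1, 2, 3, 4)
I2 -> (2, 3, 4, 5)
I3 -> (6, 7, 8, 9)  // WAW R2: wait I2 write@5
I4 -> (7, 8, 10, 11)
I5 -> (8, 9, 10, 11)
I6 -> (12, 13, 14, 15)  // WAW R7: wait I5 write@11
I7 -> (16, 17, 18, 19)  // struct: LSU busy until I6 writes@15

I3 = (6, 7, 8, 9)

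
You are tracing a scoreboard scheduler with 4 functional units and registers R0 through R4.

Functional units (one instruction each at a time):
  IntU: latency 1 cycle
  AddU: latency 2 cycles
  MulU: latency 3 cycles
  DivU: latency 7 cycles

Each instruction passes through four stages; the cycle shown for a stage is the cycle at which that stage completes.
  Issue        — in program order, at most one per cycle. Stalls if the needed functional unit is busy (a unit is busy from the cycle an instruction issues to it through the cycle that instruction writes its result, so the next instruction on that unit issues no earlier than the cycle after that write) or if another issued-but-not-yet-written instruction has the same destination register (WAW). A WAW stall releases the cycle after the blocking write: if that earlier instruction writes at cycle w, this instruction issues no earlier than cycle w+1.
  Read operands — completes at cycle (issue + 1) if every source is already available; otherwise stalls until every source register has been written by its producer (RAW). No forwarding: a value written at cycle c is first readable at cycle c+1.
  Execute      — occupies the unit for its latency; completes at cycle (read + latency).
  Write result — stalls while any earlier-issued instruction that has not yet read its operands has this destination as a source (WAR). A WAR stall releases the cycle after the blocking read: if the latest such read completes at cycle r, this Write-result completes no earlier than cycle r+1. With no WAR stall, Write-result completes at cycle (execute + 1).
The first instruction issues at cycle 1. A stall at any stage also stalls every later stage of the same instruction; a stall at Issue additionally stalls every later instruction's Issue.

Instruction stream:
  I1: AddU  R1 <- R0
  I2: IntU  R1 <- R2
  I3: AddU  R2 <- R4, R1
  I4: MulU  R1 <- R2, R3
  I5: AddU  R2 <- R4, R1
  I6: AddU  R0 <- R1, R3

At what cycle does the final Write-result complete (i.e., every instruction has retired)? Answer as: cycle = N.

[1] issue I1 (AddU)
[2] I1 read-ops
[4] I1 finished on AddU
[5] I1→R1
[6] issue I2 (IntU)
[7] I2 read-ops; issue I3 (AddU)
[8] I2 finished on IntU
[9] I2→R1
[10] I3 read-ops; issue I4 (MulU)
[12] I3 finished on AddU
[13] I3→R2
[14] I4 read-ops; issue I5 (AddU)
[17] I4 finished on MulU
[18] I4→R1
[19] I5 read-ops
[21] I5 finished on AddU
[22] I5→R2
[23] issue I6 (AddU)
[24] I6 read-ops
[26] I6 finished on AddU
[27] I6→R0

cycle = 27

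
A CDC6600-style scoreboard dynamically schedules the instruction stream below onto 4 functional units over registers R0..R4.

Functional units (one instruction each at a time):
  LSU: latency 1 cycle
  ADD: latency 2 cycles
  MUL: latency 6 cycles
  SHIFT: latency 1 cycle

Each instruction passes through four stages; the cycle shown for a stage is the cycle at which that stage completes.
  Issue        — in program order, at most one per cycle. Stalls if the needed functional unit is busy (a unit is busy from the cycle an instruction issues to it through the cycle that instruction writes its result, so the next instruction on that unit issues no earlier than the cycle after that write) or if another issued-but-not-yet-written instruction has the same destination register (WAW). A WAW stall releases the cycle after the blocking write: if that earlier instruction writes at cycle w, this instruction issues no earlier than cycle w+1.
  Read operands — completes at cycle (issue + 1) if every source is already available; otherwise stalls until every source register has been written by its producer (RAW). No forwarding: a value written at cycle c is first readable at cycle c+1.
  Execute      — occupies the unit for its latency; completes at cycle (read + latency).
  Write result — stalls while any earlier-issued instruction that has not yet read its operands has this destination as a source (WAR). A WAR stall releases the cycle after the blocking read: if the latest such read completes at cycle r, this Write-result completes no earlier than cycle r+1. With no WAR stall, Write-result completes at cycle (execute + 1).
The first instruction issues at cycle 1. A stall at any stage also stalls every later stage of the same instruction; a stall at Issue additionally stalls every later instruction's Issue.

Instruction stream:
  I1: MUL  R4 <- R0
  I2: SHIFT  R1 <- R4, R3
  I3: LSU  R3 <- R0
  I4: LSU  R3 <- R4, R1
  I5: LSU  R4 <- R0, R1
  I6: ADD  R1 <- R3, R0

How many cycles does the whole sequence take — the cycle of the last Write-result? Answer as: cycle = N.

[1] I1→MUL
[2] I1 RO · I2→SHIFT
[3] I3→LSU
[4] I3 RO
[5] I3 EX
[8] I1 EX
[9] I1 WR R4
[10] I2 RO
[11] I2 EX · I3 WR R3
[12] I2 WR R1 · I4→LSU
[13] I4 RO
[14] I4 EX
[15] I4 WR R3
[16] I5→LSU
[17] I5 RO · I6→ADD
[18] I5 EX · I6 RO
[19] I5 WR R4
[20] I6 EX
[21] I6 WR R1

cycle = 21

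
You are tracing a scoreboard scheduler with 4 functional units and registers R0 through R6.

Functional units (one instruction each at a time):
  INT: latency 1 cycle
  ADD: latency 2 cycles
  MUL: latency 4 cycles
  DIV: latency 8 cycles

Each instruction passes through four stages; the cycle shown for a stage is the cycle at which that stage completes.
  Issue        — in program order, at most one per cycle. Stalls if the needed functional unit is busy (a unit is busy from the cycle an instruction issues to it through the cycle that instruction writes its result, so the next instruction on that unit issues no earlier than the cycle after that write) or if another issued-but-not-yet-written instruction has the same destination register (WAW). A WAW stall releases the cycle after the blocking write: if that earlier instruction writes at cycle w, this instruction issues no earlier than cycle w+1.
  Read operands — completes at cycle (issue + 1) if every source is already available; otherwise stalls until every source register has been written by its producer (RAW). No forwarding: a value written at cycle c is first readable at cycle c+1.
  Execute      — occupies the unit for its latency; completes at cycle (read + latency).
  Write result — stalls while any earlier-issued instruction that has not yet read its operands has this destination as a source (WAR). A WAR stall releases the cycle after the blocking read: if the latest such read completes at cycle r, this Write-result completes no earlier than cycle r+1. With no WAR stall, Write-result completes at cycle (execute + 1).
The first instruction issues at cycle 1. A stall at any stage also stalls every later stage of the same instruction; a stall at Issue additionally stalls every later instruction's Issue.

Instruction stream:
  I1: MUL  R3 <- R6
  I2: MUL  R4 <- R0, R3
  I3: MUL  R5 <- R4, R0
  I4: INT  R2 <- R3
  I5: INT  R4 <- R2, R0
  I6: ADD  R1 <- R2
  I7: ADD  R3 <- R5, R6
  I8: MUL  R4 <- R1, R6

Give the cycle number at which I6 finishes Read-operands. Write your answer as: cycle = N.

I1  is:1  ro:2  ex:6  wr:7
I2  is:8  ro:9  ex:13  wr:14  — struct: MUL busy until I1 writes@7
I3  is:15  ro:16  ex:20  wr:21  — struct: MUL busy until I2 writes@14
I4  is:16  ro:17  ex:18  wr:19
I5  is:20  ro:21  ex:22  wr:23  — struct: INT busy until I4 writes@19
I6  is:21  ro:22  ex:24  wr:25
I7  is:26  ro:27  ex:29  wr:30  — struct: ADD busy until I6 writes@25
I8  is:27  ro:28  ex:32  wr:33

cycle = 22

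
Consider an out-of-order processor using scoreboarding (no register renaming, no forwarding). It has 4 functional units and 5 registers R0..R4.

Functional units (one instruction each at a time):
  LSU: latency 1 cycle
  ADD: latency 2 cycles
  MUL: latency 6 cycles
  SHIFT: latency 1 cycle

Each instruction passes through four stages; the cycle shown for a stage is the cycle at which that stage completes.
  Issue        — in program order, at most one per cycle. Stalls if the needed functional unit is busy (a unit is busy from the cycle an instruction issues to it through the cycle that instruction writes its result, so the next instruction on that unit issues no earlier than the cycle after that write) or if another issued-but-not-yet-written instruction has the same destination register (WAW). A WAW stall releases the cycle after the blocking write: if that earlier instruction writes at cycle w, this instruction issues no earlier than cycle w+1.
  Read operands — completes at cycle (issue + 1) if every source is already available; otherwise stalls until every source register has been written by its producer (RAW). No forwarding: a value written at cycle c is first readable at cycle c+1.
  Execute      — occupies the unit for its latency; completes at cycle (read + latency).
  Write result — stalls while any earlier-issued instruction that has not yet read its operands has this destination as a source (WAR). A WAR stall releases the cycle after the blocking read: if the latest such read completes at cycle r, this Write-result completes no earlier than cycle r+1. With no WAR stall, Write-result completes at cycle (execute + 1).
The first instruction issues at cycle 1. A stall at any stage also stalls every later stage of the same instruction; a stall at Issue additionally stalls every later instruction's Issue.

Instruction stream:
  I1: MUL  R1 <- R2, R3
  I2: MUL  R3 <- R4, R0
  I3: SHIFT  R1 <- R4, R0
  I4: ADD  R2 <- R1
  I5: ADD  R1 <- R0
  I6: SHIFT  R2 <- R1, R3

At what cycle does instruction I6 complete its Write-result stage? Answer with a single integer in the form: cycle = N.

c1: I1→MUL
c2: I1 RO
c8: I1 EX
c9: I1 WR R1
c10: I2→MUL
c11: I2 RO; I3→SHIFT
c12: I3 RO; I4→ADD
c13: I3 EX
c14: I3 WR R1
c15: I4 RO
c17: I2 EX; I4 EX
c18: I2 WR R3; I4 WR R2
c19: I5→ADD
c20: I5 RO; I6→SHIFT
c22: I5 EX
c23: I5 WR R1
c24: I6 RO
c25: I6 EX
c26: I6 WR R2

cycle = 26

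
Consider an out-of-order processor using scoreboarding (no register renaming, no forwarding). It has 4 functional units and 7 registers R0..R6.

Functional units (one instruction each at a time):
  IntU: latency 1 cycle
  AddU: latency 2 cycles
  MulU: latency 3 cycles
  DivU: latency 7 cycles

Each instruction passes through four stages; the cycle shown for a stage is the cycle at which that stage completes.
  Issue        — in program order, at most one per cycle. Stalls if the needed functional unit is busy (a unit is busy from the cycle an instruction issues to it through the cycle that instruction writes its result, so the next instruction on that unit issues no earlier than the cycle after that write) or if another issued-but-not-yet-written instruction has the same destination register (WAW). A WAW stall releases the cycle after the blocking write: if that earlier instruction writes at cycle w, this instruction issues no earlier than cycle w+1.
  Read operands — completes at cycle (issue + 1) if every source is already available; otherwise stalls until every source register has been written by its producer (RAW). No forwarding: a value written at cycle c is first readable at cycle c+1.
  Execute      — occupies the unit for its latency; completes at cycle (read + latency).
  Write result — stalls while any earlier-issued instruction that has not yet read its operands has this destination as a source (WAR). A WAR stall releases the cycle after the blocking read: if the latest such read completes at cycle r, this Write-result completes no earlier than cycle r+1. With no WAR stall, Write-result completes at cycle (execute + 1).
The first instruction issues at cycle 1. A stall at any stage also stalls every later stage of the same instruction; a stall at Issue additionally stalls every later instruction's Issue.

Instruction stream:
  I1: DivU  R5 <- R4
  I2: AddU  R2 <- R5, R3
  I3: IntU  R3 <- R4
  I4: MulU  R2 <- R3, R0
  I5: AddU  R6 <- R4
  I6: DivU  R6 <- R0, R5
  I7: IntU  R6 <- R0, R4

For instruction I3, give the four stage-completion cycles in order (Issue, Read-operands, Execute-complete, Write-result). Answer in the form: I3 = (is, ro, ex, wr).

I3 = (3, 4, 5, 12)

  I1 | 1 | 2 | 9 | 10
  I2 | 2 | 11 | 13 | 14   RAW R5: wait I1 write@10
  I3 | 3 | 4 | 5 | 12   WAR R3: wait I2 read@11
  I4 | 15 | 16 | 19 | 20   WAW R2: wait I2 write@14
  I5 | 16 | 17 | 19 | 20
  I6 | 21 | 22 | 29 | 30   WAW R6: wait I5 write@20
  I7 | 31 | 32 | 33 | 34   WAW R6: wait I6 write@30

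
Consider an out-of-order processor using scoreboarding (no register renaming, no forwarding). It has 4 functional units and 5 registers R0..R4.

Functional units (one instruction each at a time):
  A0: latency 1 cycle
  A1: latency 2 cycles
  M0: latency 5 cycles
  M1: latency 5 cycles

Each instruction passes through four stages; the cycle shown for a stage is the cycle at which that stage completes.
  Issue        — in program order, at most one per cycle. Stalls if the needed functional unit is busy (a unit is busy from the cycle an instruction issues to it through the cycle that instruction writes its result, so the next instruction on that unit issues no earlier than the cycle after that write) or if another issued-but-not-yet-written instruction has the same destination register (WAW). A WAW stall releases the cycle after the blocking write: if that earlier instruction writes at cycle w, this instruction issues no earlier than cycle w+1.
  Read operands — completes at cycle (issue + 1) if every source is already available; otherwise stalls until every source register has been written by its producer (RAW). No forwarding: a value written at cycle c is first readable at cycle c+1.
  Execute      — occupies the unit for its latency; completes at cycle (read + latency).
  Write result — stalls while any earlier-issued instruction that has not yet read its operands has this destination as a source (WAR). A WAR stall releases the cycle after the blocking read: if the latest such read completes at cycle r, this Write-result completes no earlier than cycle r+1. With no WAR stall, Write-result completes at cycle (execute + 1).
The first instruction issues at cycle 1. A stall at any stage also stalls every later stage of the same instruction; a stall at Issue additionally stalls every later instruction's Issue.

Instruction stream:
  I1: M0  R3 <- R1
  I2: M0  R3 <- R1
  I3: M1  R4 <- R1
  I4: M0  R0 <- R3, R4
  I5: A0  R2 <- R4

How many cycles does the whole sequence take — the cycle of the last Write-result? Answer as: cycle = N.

[I1] 1/2/7/8
[I2] 9/10/15/16  (struct: M0 busy until I1 writes@8)
[I3] 10/11/16/17
[I4] 17/18/23/24  (struct: M0 busy until I2 writes@16)
[I5] 18/19/20/21

cycle = 24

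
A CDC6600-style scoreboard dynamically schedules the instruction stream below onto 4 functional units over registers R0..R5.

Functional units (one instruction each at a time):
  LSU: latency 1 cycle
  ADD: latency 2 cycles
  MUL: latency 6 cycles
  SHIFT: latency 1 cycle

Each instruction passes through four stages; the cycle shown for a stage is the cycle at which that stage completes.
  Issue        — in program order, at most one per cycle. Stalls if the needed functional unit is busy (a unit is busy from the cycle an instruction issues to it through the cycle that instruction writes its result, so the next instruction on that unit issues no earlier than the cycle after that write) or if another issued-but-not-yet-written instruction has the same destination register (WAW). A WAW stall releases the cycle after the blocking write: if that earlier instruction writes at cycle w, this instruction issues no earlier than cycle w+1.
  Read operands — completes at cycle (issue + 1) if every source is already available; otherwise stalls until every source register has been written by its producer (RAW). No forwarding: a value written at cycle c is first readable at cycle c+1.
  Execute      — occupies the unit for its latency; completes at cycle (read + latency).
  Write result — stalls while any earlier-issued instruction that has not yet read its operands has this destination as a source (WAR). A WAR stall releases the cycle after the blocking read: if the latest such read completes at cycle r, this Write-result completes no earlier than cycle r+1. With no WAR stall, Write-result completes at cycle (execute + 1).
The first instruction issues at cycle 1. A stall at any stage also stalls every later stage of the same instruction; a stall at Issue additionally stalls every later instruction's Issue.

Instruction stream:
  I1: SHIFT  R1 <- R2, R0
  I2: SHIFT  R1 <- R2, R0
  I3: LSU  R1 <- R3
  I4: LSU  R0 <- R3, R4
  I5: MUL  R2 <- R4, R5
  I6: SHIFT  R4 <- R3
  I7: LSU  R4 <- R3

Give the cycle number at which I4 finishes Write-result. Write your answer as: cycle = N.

[I1] 1/2/3/4
[I2] 5/6/7/8  (struct: SHIFT busy until I1 writes@4)
[I3] 9/10/11/12  (WAW R1: wait I2 write@8)
[I4] 13/14/15/16  (struct: LSU busy until I3 writes@12)
[I5] 14/15/21/22
[I6] 15/16/17/18
[I7] 19/20/21/22  (WAW R4: wait I6 write@18)

cycle = 16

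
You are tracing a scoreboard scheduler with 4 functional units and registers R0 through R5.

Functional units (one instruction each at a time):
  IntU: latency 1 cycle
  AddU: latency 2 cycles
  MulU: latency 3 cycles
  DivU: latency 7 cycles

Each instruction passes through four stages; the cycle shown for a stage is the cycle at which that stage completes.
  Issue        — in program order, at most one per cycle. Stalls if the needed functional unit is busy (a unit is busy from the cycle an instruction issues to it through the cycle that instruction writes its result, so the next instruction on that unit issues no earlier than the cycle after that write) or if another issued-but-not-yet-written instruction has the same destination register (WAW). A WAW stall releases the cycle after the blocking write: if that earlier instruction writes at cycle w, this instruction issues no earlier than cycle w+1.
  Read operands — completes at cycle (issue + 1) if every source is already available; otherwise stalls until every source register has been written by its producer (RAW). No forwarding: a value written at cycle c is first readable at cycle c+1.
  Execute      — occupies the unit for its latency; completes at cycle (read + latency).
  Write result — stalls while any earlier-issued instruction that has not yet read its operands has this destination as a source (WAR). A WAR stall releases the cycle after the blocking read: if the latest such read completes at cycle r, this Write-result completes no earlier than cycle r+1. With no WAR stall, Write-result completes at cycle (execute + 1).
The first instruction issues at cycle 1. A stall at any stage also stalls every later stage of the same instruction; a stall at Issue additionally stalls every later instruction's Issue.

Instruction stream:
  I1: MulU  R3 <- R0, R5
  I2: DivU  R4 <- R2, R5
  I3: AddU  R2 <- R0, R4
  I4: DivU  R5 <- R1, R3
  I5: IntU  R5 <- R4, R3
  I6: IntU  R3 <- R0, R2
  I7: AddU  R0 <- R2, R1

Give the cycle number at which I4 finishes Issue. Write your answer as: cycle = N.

cycle = 12

  I1 | 1 | 2 | 5 | 6
  I2 | 2 | 3 | 10 | 11
  I3 | 3 | 12 | 14 | 15   RAW R4: wait I2 write@11
  I4 | 12 | 13 | 20 | 21   struct: DivU busy until I2 writes@11
  I5 | 22 | 23 | 24 | 25   WAW R5: wait I4 write@21
  I6 | 26 | 27 | 28 | 29   struct: IntU busy until I5 writes@25
  I7 | 27 | 28 | 30 | 31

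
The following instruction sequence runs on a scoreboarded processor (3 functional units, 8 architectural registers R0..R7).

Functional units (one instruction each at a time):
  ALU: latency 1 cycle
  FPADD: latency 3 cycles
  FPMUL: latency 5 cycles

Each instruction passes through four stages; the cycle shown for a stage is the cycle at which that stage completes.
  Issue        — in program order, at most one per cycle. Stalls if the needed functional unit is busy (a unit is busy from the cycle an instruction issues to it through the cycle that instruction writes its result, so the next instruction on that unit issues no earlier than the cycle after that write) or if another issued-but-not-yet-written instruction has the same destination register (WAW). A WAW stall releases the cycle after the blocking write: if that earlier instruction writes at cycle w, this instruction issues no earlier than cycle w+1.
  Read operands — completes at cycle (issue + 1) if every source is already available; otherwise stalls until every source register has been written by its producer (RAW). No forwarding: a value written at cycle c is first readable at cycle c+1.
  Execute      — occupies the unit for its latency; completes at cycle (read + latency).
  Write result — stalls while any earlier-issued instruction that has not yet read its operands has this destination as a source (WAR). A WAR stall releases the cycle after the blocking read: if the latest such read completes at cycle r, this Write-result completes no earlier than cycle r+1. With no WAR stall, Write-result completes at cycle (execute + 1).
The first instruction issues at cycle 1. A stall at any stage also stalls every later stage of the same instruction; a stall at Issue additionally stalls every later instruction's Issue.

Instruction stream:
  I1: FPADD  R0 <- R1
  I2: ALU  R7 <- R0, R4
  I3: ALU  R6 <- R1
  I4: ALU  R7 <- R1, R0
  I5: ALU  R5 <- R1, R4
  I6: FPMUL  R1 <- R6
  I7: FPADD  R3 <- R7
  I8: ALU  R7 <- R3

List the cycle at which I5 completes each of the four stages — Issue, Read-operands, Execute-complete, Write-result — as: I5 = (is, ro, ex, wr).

cycle 1: I1 issues→FPADD
cycle 2: I1 reads · I2 issues→ALU
cycle 5: I1 exec-done
cycle 6: I1 writes R0
cycle 7: I2 reads
cycle 8: I2 exec-done
cycle 9: I2 writes R7
cycle 10: I3 issues→ALU
cycle 11: I3 reads
cycle 12: I3 exec-done
cycle 13: I3 writes R6
cycle 14: I4 issues→ALU
cycle 15: I4 reads
cycle 16: I4 exec-done
cycle 17: I4 writes R7
cycle 18: I5 issues→ALU
cycle 19: I5 reads · I6 issues→FPMUL
cycle 20: I5 exec-done · I6 reads · I7 issues→FPADD
cycle 21: I5 writes R5 · I7 reads
cycle 22: I8 issues→ALU
cycle 24: I7 exec-done
cycle 25: I6 exec-done · I7 writes R3
cycle 26: I6 writes R1 · I8 reads
cycle 27: I8 exec-done
cycle 28: I8 writes R7

I5 = (18, 19, 20, 21)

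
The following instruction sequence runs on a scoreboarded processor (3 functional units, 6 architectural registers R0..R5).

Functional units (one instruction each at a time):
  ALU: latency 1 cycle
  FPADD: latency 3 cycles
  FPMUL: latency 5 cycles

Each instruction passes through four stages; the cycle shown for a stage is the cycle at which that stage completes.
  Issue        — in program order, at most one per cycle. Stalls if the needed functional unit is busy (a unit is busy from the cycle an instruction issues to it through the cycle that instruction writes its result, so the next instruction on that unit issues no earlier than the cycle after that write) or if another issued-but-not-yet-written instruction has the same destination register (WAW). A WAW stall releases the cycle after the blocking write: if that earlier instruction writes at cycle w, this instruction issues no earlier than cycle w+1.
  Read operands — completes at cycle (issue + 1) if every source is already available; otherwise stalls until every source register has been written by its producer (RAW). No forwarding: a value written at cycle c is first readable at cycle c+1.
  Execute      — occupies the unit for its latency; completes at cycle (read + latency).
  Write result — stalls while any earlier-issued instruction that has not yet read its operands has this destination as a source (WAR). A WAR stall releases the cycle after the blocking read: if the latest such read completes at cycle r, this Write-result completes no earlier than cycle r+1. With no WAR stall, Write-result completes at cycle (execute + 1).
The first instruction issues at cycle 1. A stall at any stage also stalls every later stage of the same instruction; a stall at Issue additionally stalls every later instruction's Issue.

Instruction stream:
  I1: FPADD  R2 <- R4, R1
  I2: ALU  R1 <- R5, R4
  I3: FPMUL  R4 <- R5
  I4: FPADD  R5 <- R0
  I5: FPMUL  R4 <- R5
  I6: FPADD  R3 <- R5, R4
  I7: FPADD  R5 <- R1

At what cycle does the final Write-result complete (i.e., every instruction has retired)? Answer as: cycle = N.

I1: IS=1 RO=2 EX=5 WR=6
I2: IS=2 RO=3 EX=4 WR=5
I3: IS=3 RO=4 EX=9 WR=10
I4: IS=7 RO=8 EX=11 WR=12  [struct: FPADD busy until I1 writes@6]
I5: IS=11 RO=13 EX=18 WR=19  [struct: FPMUL busy until I3 writes@10; RAW R5: wait I4 write@12]
I6: IS=13 RO=20 EX=23 WR=24  [struct: FPADD busy until I4 writes@12; RAW R4: wait I5 write@19]
I7: IS=25 RO=26 EX=29 WR=30  [struct: FPADD busy until I6 writes@24]

cycle = 30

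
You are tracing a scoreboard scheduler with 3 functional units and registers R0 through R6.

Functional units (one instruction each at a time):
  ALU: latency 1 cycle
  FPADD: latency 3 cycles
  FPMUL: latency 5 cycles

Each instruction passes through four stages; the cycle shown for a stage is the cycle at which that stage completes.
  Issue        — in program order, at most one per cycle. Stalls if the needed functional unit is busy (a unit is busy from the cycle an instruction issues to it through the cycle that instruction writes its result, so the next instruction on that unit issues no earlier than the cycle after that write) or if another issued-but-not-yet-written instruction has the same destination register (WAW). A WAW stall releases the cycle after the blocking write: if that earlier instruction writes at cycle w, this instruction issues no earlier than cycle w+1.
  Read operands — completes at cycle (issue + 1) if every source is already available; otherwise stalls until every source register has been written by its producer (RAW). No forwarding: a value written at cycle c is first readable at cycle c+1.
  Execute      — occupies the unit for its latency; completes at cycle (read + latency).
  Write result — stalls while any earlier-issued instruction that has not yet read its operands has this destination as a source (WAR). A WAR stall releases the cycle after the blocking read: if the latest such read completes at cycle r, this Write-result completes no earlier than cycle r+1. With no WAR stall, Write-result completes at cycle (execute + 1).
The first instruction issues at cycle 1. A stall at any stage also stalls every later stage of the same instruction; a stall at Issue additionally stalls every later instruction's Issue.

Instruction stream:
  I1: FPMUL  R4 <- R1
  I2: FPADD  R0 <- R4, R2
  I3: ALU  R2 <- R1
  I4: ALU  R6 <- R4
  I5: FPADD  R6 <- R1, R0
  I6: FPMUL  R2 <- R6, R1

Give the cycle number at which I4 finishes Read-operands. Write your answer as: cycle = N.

[1] I1→FPMUL
[2] I1 RO, I2→FPADD
[3] I3→ALU
[4] I3 RO
[5] I3 EX
[7] I1 EX
[8] I1 WR R4
[9] I2 RO
[10] I3 WR R2
[11] I4→ALU
[12] I2 EX, I4 RO
[13] I2 WR R0, I4 EX
[14] I4 WR R6
[15] I5→FPADD
[16] I5 RO, I6→FPMUL
[19] I5 EX
[20] I5 WR R6
[21] I6 RO
[26] I6 EX
[27] I6 WR R2

cycle = 12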